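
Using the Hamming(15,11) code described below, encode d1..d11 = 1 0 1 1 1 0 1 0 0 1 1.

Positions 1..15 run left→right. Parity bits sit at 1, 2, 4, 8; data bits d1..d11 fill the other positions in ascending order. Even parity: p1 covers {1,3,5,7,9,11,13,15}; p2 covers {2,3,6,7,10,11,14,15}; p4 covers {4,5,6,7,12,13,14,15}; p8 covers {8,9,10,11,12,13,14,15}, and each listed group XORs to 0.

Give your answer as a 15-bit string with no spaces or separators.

101001101010011

Place data at non-parity positions: p1 p2 1 p4 0 1 1 p8 1 0 1 0 0 1 1
p1 (pos 1,3,5,7,9,11,13,15): XOR of data positions = 1⊕0⊕1⊕1⊕1⊕0⊕1 = 1
p2 (pos 2,3,6,7,10,11,14,15): XOR of data positions = 1⊕1⊕1⊕0⊕1⊕1⊕1 = 0
p4 (pos 4,5,6,7,12,13,14,15): XOR of data positions = 0⊕1⊕1⊕0⊕0⊕1⊕1 = 0
p8 (pos 8,9,10,11,12,13,14,15): XOR of data positions = 1⊕0⊕1⊕0⊕0⊕1⊕1 = 0
Codeword: 101001101010011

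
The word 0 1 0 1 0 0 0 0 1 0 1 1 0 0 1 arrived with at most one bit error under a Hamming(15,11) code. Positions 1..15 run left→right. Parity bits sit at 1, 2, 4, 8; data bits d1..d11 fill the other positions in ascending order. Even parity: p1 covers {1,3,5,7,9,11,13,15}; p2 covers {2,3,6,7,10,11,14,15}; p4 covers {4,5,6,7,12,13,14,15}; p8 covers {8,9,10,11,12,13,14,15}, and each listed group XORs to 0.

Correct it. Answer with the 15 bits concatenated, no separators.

s1 (pos 1,3,5,7,9,11,13,15): 0⊕0⊕0⊕0⊕1⊕1⊕0⊕1 = 1
s2 (pos 2,3,6,7,10,11,14,15): 1⊕0⊕0⊕0⊕0⊕1⊕0⊕1 = 1
s4 (pos 4,5,6,7,12,13,14,15): 1⊕0⊕0⊕0⊕1⊕0⊕0⊕1 = 1
s8 (pos 8,9,10,11,12,13,14,15): 0⊕1⊕0⊕1⊕1⊕0⊕0⊕1 = 0
Syndrome s8…s1 = 0111 → error at position 7.
Flip position 7: 010100001011001 → 010100101011001

010100101011001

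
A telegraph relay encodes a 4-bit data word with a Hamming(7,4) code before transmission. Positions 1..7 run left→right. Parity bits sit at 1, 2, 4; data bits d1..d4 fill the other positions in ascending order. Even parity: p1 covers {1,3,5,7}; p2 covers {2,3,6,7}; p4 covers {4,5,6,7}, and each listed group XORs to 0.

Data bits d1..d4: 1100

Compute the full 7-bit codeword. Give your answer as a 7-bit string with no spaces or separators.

0111100

Place data at non-parity positions: p1 p2 1 p4 1 0 0
p1 (pos 1,3,5,7): XOR of data positions = 1⊕1⊕0 = 0
p2 (pos 2,3,6,7): XOR of data positions = 1⊕0⊕0 = 1
p4 (pos 4,5,6,7): XOR of data positions = 1⊕0⊕0 = 1
Codeword: 0111100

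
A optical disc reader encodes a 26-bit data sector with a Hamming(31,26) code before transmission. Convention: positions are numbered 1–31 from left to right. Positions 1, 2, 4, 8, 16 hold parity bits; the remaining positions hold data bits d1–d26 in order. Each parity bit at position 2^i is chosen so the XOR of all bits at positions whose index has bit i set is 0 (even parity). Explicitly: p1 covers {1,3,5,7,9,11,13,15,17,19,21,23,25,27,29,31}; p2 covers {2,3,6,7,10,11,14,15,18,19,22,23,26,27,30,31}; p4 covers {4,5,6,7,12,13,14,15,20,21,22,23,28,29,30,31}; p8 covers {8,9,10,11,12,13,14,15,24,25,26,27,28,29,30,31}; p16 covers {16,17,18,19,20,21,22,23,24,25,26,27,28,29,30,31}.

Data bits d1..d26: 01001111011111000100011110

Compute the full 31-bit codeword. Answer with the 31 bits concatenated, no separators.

1100100011110110111000100011110

Place data at non-parity positions: p1 p2 0 p4 1 0 0 p8 1 1 1 1 0 1 1 p16 1 1 1 0 0 0 1 0 0 0 1 1 1 1 0
p1 (pos 1,3,5,7,9,11,13,15,17,19,21,23,25,27,29,31): XOR of data positions = 0⊕1⊕0⊕1⊕1⊕0⊕1⊕1⊕1⊕0⊕1⊕0⊕1⊕1⊕0 = 1
p2 (pos 2,3,6,7,10,11,14,15,18,19,22,23,26,27,30,31): XOR of data positions = 0⊕0⊕0⊕1⊕1⊕1⊕1⊕1⊕1⊕0⊕1⊕0⊕1⊕1⊕0 = 1
p4 (pos 4,5,6,7,12,13,14,15,20,21,22,23,28,29,30,31): XOR of data positions = 1⊕0⊕0⊕1⊕0⊕1⊕1⊕0⊕0⊕0⊕1⊕1⊕1⊕1⊕0 = 0
p8 (pos 8,9,10,11,12,13,14,15,24,25,26,27,28,29,30,31): XOR of data positions = 1⊕1⊕1⊕1⊕0⊕1⊕1⊕0⊕0⊕0⊕1⊕1⊕1⊕1⊕0 = 0
p16 (pos 16,17,18,19,20,21,22,23,24,25,26,27,28,29,30,31): XOR of data positions = 1⊕1⊕1⊕0⊕0⊕0⊕1⊕0⊕0⊕0⊕1⊕1⊕1⊕1⊕0 = 0
Codeword: 1100100011110110111000100011110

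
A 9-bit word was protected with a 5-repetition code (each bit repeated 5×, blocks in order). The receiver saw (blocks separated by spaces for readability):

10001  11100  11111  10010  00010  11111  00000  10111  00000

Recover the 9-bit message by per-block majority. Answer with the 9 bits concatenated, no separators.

Block 1 (10001): 2 ones → 0
Block 2 (11100): 3 ones → 1
Block 3 (11111): 5 ones → 1
Block 4 (10010): 2 ones → 0
Block 5 (00010): 1 one → 0
Block 6 (11111): 5 ones → 1
Block 7 (00000): 0 ones → 0
Block 8 (10111): 4 ones → 1
Block 9 (00000): 0 ones → 0

011001010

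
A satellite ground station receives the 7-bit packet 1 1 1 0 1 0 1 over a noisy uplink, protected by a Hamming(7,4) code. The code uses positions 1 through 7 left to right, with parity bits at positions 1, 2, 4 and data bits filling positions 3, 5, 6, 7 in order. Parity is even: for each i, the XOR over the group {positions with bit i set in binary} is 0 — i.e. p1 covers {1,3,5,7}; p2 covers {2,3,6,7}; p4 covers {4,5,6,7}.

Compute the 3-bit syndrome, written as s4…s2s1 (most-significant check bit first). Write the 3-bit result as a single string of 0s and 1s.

s1 (pos 1,3,5,7): 1⊕1⊕1⊕1 = 0
s2 (pos 2,3,6,7): 1⊕1⊕0⊕1 = 1
s4 (pos 4,5,6,7): 0⊕1⊕0⊕1 = 0
Syndrome s4…s1 = 010 → error at position 2.

010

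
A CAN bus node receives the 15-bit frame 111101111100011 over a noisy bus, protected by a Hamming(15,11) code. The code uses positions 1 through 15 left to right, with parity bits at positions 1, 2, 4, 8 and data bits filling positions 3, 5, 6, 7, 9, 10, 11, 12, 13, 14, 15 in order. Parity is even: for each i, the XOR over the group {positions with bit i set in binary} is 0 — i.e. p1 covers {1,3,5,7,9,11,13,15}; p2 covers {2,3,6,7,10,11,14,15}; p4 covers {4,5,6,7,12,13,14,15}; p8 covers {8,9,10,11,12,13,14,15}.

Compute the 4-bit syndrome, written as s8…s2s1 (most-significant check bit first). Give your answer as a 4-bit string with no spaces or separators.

s1 (pos 1,3,5,7,9,11,13,15): 1⊕1⊕0⊕1⊕1⊕0⊕0⊕1 = 1
s2 (pos 2,3,6,7,10,11,14,15): 1⊕1⊕1⊕1⊕1⊕0⊕1⊕1 = 1
s4 (pos 4,5,6,7,12,13,14,15): 1⊕0⊕1⊕1⊕0⊕0⊕1⊕1 = 1
s8 (pos 8,9,10,11,12,13,14,15): 1⊕1⊕1⊕0⊕0⊕0⊕1⊕1 = 1
Syndrome s8…s1 = 1111 → error at position 15.

1111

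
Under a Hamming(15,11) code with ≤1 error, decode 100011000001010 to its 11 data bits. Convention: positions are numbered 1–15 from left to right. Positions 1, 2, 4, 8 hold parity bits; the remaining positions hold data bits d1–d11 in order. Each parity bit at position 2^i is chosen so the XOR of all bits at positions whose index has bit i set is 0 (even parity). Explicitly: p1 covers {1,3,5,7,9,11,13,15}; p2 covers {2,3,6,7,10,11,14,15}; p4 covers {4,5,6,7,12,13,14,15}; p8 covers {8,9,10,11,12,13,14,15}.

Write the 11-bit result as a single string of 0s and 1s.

s1 (pos 1,3,5,7,9,11,13,15): 1⊕0⊕1⊕0⊕0⊕0⊕0⊕0 = 0
s2 (pos 2,3,6,7,10,11,14,15): 0⊕0⊕1⊕0⊕0⊕0⊕1⊕0 = 0
s4 (pos 4,5,6,7,12,13,14,15): 0⊕1⊕1⊕0⊕1⊕0⊕1⊕0 = 0
s8 (pos 8,9,10,11,12,13,14,15): 0⊕0⊕0⊕0⊕1⊕0⊕1⊕0 = 0
Syndrome s8…s1 = 0000 → no error.
Read data bits from positions 3,5,6,7,9,10,11,12,13,14,15: 01100001010

01100001010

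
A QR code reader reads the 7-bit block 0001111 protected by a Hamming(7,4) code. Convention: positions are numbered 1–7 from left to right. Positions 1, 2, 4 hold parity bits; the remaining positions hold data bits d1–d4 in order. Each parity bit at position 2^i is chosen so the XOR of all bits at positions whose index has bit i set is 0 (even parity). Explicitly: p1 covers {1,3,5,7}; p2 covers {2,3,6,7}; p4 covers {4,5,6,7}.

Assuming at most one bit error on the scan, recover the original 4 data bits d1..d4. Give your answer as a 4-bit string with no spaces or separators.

s1 (pos 1,3,5,7): 0⊕0⊕1⊕1 = 0
s2 (pos 2,3,6,7): 0⊕0⊕1⊕1 = 0
s4 (pos 4,5,6,7): 1⊕1⊕1⊕1 = 0
Syndrome s4…s1 = 000 → no error.
Read data bits from positions 3,5,6,7: 0111

0111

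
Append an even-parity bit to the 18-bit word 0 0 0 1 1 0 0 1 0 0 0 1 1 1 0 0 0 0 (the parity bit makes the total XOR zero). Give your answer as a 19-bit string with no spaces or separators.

0001100100011100000

XOR of the 18 data bits: 0⊕0⊕0⊕1⊕1⊕0⊕0⊕1⊕0⊕0⊕0⊕1⊕1⊕1⊕0⊕0⊕0⊕0 = 0
Parity bit = 0 (so all 19 bits XOR to 0).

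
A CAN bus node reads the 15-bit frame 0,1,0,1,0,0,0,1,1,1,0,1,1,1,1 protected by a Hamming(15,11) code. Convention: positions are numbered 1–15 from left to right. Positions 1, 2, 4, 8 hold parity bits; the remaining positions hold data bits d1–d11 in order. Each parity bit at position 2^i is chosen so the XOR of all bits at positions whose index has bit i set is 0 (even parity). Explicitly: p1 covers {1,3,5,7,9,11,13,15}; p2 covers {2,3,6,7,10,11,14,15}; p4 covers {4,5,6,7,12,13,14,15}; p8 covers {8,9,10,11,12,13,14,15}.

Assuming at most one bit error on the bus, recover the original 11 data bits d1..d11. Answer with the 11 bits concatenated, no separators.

00001101011

s1 (pos 1,3,5,7,9,11,13,15): 0⊕0⊕0⊕0⊕1⊕0⊕1⊕1 = 1
s2 (pos 2,3,6,7,10,11,14,15): 1⊕0⊕0⊕0⊕1⊕0⊕1⊕1 = 0
s4 (pos 4,5,6,7,12,13,14,15): 1⊕0⊕0⊕0⊕1⊕1⊕1⊕1 = 1
s8 (pos 8,9,10,11,12,13,14,15): 1⊕1⊕1⊕0⊕1⊕1⊕1⊕1 = 1
Syndrome s8…s1 = 1101 → error at position 13.
Flip position 13: 010100011101111 → 010100011101011
Read data bits from positions 3,5,6,7,9,10,11,12,13,14,15: 00001101011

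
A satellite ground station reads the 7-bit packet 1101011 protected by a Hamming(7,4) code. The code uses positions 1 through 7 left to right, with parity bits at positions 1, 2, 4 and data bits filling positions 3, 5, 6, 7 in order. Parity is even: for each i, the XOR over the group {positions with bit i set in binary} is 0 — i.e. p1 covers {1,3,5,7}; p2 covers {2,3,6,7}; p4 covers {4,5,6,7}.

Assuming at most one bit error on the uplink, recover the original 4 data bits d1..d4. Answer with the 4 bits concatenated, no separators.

0001

s1 (pos 1,3,5,7): 1⊕0⊕0⊕1 = 0
s2 (pos 2,3,6,7): 1⊕0⊕1⊕1 = 1
s4 (pos 4,5,6,7): 1⊕0⊕1⊕1 = 1
Syndrome s4…s1 = 110 → error at position 6.
Flip position 6: 1101011 → 1101001
Read data bits from positions 3,5,6,7: 0001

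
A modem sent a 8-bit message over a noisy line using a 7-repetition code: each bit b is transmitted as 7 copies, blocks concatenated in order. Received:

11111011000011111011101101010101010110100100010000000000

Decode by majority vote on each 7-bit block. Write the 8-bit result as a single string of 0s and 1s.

Block 1 (1111101): 6 ones → 1
Block 2 (1000011): 3 ones → 0
Block 3 (1110111): 6 ones → 1
Block 4 (0110101): 4 ones → 1
Block 5 (0101010): 3 ones → 0
Block 6 (1101001): 4 ones → 1
Block 7 (0001000): 1 one → 0
Block 8 (0000000): 0 ones → 0

10110100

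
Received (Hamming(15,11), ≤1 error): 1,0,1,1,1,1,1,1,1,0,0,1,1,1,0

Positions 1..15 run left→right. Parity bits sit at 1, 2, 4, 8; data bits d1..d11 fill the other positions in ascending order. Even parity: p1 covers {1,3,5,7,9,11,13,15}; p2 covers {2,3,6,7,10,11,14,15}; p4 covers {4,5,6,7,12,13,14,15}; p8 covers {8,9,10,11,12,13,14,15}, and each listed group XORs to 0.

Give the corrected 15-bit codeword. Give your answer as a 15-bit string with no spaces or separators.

101111111000110

s1 (pos 1,3,5,7,9,11,13,15): 1⊕1⊕1⊕1⊕1⊕0⊕1⊕0 = 0
s2 (pos 2,3,6,7,10,11,14,15): 0⊕1⊕1⊕1⊕0⊕0⊕1⊕0 = 0
s4 (pos 4,5,6,7,12,13,14,15): 1⊕1⊕1⊕1⊕1⊕1⊕1⊕0 = 1
s8 (pos 8,9,10,11,12,13,14,15): 1⊕1⊕0⊕0⊕1⊕1⊕1⊕0 = 1
Syndrome s8…s1 = 1100 → error at position 12.
Flip position 12: 101111111001110 → 101111111000110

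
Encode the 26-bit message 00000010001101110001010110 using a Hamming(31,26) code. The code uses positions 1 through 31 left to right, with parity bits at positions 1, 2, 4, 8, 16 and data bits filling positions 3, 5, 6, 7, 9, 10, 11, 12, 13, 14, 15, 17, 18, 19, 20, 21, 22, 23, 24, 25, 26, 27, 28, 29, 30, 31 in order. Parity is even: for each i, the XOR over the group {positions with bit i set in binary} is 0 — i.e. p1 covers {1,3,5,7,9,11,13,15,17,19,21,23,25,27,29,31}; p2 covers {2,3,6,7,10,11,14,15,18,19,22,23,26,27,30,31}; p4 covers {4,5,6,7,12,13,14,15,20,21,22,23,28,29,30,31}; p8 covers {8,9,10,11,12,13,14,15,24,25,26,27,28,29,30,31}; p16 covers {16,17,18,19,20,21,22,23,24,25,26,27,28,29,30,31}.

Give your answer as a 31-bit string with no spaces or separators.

0101000000100010101110001010110

Place data at non-parity positions: p1 p2 0 p4 0 0 0 p8 0 0 1 0 0 0 1 p16 1 0 1 1 1 0 0 0 1 0 1 0 1 1 0
p1 (pos 1,3,5,7,9,11,13,15,17,19,21,23,25,27,29,31): XOR of data positions = 0⊕0⊕0⊕0⊕1⊕0⊕1⊕1⊕1⊕1⊕0⊕1⊕1⊕1⊕0 = 0
p2 (pos 2,3,6,7,10,11,14,15,18,19,22,23,26,27,30,31): XOR of data positions = 0⊕0⊕0⊕0⊕1⊕0⊕1⊕0⊕1⊕0⊕0⊕0⊕1⊕1⊕0 = 1
p4 (pos 4,5,6,7,12,13,14,15,20,21,22,23,28,29,30,31): XOR of data positions = 0⊕0⊕0⊕0⊕0⊕0⊕1⊕1⊕1⊕0⊕0⊕0⊕1⊕1⊕0 = 1
p8 (pos 8,9,10,11,12,13,14,15,24,25,26,27,28,29,30,31): XOR of data positions = 0⊕0⊕1⊕0⊕0⊕0⊕1⊕0⊕1⊕0⊕1⊕0⊕1⊕1⊕0 = 0
p16 (pos 16,17,18,19,20,21,22,23,24,25,26,27,28,29,30,31): XOR of data positions = 1⊕0⊕1⊕1⊕1⊕0⊕0⊕0⊕1⊕0⊕1⊕0⊕1⊕1⊕0 = 0
Codeword: 0101000000100010101110001010110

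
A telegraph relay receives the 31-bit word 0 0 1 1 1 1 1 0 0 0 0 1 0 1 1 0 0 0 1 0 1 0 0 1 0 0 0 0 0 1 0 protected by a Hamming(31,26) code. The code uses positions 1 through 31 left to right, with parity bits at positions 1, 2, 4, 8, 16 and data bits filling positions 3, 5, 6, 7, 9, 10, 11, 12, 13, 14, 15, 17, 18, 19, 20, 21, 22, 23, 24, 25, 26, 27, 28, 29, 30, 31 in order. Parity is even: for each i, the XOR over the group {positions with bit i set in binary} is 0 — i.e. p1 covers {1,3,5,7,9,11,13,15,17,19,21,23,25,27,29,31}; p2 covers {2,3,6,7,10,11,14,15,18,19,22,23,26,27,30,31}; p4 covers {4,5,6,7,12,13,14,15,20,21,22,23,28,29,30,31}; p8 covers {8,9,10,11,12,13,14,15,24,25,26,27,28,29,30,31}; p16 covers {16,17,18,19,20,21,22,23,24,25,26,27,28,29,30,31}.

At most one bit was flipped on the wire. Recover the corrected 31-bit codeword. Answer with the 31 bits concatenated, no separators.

0011111000010010001010010000010

s1 (pos 1,3,5,7,9,11,13,15,17,19,21,23,25,27,29,31): 0⊕1⊕1⊕1⊕0⊕0⊕0⊕1⊕0⊕1⊕1⊕0⊕0⊕0⊕0⊕0 = 0
s2 (pos 2,3,6,7,10,11,14,15,18,19,22,23,26,27,30,31): 0⊕1⊕1⊕1⊕0⊕0⊕1⊕1⊕0⊕1⊕0⊕0⊕0⊕0⊕1⊕0 = 1
s4 (pos 4,5,6,7,12,13,14,15,20,21,22,23,28,29,30,31): 1⊕1⊕1⊕1⊕1⊕0⊕1⊕1⊕0⊕1⊕0⊕0⊕0⊕0⊕1⊕0 = 1
s8 (pos 8,9,10,11,12,13,14,15,24,25,26,27,28,29,30,31): 0⊕0⊕0⊕0⊕1⊕0⊕1⊕1⊕1⊕0⊕0⊕0⊕0⊕0⊕1⊕0 = 1
s16 (pos 16,17,18,19,20,21,22,23,24,25,26,27,28,29,30,31): 0⊕0⊕0⊕1⊕0⊕1⊕0⊕0⊕1⊕0⊕0⊕0⊕0⊕0⊕1⊕0 = 0
Syndrome s16…s1 = 01110 → error at position 14.
Flip position 14: 0011111000010110001010010000010 → 0011111000010010001010010000010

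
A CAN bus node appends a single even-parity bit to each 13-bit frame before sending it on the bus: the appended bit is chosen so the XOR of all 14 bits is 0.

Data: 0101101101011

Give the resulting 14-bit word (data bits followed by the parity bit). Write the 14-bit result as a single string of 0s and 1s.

01011011010110

XOR of the 13 data bits: 0⊕1⊕0⊕1⊕1⊕0⊕1⊕1⊕0⊕1⊕0⊕1⊕1 = 0
Parity bit = 0 (so all 14 bits XOR to 0).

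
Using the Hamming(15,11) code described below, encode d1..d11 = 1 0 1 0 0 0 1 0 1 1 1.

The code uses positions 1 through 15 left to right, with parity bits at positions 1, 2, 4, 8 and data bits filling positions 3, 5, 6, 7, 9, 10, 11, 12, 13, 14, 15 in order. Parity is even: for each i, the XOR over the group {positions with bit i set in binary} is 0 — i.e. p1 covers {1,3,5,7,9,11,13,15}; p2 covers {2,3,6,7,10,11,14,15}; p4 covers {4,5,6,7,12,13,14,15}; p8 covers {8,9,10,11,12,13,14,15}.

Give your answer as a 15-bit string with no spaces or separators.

Place data at non-parity positions: p1 p2 1 p4 0 1 0 p8 0 0 1 0 1 1 1
p1 (pos 1,3,5,7,9,11,13,15): XOR of data positions = 1⊕0⊕0⊕0⊕1⊕1⊕1 = 0
p2 (pos 2,3,6,7,10,11,14,15): XOR of data positions = 1⊕1⊕0⊕0⊕1⊕1⊕1 = 1
p4 (pos 4,5,6,7,12,13,14,15): XOR of data positions = 0⊕1⊕0⊕0⊕1⊕1⊕1 = 0
p8 (pos 8,9,10,11,12,13,14,15): XOR of data positions = 0⊕0⊕1⊕0⊕1⊕1⊕1 = 0
Codeword: 011001000010111

011001000010111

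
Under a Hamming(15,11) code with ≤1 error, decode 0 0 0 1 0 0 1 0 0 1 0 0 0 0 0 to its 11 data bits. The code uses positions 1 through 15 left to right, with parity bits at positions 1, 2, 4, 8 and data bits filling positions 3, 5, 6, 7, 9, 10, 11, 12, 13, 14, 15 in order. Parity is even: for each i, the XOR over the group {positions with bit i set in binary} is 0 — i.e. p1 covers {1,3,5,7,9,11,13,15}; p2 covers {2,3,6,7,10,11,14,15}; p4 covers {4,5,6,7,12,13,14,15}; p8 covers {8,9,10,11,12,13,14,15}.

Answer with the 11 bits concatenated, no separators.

s1 (pos 1,3,5,7,9,11,13,15): 0⊕0⊕0⊕1⊕0⊕0⊕0⊕0 = 1
s2 (pos 2,3,6,7,10,11,14,15): 0⊕0⊕0⊕1⊕1⊕0⊕0⊕0 = 0
s4 (pos 4,5,6,7,12,13,14,15): 1⊕0⊕0⊕1⊕0⊕0⊕0⊕0 = 0
s8 (pos 8,9,10,11,12,13,14,15): 0⊕0⊕1⊕0⊕0⊕0⊕0⊕0 = 1
Syndrome s8…s1 = 1001 → error at position 9.
Flip position 9: 000100100100000 → 000100101100000
Read data bits from positions 3,5,6,7,9,10,11,12,13,14,15: 00011100000

00011100000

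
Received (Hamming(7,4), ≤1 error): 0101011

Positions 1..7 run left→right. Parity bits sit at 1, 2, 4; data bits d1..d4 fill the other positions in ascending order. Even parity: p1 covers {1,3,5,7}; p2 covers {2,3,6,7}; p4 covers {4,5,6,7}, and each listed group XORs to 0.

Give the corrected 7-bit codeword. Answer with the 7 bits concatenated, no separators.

0101010

s1 (pos 1,3,5,7): 0⊕0⊕0⊕1 = 1
s2 (pos 2,3,6,7): 1⊕0⊕1⊕1 = 1
s4 (pos 4,5,6,7): 1⊕0⊕1⊕1 = 1
Syndrome s4…s1 = 111 → error at position 7.
Flip position 7: 0101011 → 0101010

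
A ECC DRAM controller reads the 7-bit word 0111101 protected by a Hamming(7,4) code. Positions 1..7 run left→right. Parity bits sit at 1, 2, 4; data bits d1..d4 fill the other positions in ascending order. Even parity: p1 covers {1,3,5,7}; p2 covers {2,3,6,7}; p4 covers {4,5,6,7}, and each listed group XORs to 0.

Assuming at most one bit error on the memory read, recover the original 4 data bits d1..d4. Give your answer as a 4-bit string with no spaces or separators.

s1 (pos 1,3,5,7): 0⊕1⊕1⊕1 = 1
s2 (pos 2,3,6,7): 1⊕1⊕0⊕1 = 1
s4 (pos 4,5,6,7): 1⊕1⊕0⊕1 = 1
Syndrome s4…s1 = 111 → error at position 7.
Flip position 7: 0111101 → 0111100
Read data bits from positions 3,5,6,7: 1100

1100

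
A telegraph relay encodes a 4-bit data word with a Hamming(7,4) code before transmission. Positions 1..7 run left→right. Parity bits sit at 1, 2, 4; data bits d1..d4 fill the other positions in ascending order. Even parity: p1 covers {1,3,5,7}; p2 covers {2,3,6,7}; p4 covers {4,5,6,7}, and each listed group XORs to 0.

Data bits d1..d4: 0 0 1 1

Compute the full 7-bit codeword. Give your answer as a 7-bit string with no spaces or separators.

Place data at non-parity positions: p1 p2 0 p4 0 1 1
p1 (pos 1,3,5,7): XOR of data positions = 0⊕0⊕1 = 1
p2 (pos 2,3,6,7): XOR of data positions = 0⊕1⊕1 = 0
p4 (pos 4,5,6,7): XOR of data positions = 0⊕1⊕1 = 0
Codeword: 1000011

1000011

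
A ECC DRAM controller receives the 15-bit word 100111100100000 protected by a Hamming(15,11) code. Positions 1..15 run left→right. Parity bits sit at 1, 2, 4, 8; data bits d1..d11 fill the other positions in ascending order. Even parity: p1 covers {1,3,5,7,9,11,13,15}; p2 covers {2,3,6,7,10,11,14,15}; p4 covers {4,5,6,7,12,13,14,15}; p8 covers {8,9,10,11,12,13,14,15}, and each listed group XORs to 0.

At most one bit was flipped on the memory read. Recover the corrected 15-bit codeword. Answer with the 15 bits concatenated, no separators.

s1 (pos 1,3,5,7,9,11,13,15): 1⊕0⊕1⊕1⊕0⊕0⊕0⊕0 = 1
s2 (pos 2,3,6,7,10,11,14,15): 0⊕0⊕1⊕1⊕1⊕0⊕0⊕0 = 1
s4 (pos 4,5,6,7,12,13,14,15): 1⊕1⊕1⊕1⊕0⊕0⊕0⊕0 = 0
s8 (pos 8,9,10,11,12,13,14,15): 0⊕0⊕1⊕0⊕0⊕0⊕0⊕0 = 1
Syndrome s8…s1 = 1011 → error at position 11.
Flip position 11: 100111100100000 → 100111100110000

100111100110000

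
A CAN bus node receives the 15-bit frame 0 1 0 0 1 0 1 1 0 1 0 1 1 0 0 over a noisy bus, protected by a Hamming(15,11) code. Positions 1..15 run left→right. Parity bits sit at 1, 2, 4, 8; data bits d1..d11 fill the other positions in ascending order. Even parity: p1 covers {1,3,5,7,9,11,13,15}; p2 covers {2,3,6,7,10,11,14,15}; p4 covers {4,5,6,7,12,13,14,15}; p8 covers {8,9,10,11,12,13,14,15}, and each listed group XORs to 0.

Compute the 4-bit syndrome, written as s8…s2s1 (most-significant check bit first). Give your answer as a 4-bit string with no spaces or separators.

0011

s1 (pos 1,3,5,7,9,11,13,15): 0⊕0⊕1⊕1⊕0⊕0⊕1⊕0 = 1
s2 (pos 2,3,6,7,10,11,14,15): 1⊕0⊕0⊕1⊕1⊕0⊕0⊕0 = 1
s4 (pos 4,5,6,7,12,13,14,15): 0⊕1⊕0⊕1⊕1⊕1⊕0⊕0 = 0
s8 (pos 8,9,10,11,12,13,14,15): 1⊕0⊕1⊕0⊕1⊕1⊕0⊕0 = 0
Syndrome s8…s1 = 0011 → error at position 3.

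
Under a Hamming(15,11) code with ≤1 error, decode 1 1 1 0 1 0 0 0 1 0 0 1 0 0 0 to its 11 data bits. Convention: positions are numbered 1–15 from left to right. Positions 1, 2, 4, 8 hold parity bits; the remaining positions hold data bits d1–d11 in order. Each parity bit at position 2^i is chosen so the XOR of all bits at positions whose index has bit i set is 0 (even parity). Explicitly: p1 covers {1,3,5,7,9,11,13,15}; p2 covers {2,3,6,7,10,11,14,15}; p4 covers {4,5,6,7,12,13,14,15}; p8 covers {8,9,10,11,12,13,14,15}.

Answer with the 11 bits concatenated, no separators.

11001001000

s1 (pos 1,3,5,7,9,11,13,15): 1⊕1⊕1⊕0⊕1⊕0⊕0⊕0 = 0
s2 (pos 2,3,6,7,10,11,14,15): 1⊕1⊕0⊕0⊕0⊕0⊕0⊕0 = 0
s4 (pos 4,5,6,7,12,13,14,15): 0⊕1⊕0⊕0⊕1⊕0⊕0⊕0 = 0
s8 (pos 8,9,10,11,12,13,14,15): 0⊕1⊕0⊕0⊕1⊕0⊕0⊕0 = 0
Syndrome s8…s1 = 0000 → no error.
Read data bits from positions 3,5,6,7,9,10,11,12,13,14,15: 11001001000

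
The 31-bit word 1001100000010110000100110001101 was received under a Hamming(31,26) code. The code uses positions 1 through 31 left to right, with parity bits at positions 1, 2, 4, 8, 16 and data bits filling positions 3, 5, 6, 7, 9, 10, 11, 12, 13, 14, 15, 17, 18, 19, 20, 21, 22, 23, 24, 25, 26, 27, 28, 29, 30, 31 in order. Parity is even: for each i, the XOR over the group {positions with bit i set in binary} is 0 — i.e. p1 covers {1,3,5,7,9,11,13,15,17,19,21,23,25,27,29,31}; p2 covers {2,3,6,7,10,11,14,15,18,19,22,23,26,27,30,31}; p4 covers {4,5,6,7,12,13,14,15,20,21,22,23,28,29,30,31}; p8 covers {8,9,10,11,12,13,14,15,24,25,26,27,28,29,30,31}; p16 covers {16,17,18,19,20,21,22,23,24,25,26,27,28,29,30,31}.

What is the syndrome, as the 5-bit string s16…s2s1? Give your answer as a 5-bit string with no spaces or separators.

s1 (pos 1,3,5,7,9,11,13,15,17,19,21,23,25,27,29,31): 1⊕0⊕1⊕0⊕0⊕0⊕0⊕1⊕0⊕0⊕0⊕1⊕0⊕0⊕1⊕1 = 0
s2 (pos 2,3,6,7,10,11,14,15,18,19,22,23,26,27,30,31): 0⊕0⊕0⊕0⊕0⊕0⊕1⊕1⊕0⊕0⊕0⊕1⊕0⊕0⊕0⊕1 = 0
s4 (pos 4,5,6,7,12,13,14,15,20,21,22,23,28,29,30,31): 1⊕1⊕0⊕0⊕1⊕0⊕1⊕1⊕1⊕0⊕0⊕1⊕1⊕1⊕0⊕1 = 0
s8 (pos 8,9,10,11,12,13,14,15,24,25,26,27,28,29,30,31): 0⊕0⊕0⊕0⊕1⊕0⊕1⊕1⊕1⊕0⊕0⊕0⊕1⊕1⊕0⊕1 = 1
s16 (pos 16,17,18,19,20,21,22,23,24,25,26,27,28,29,30,31): 0⊕0⊕0⊕0⊕1⊕0⊕0⊕1⊕1⊕0⊕0⊕0⊕1⊕1⊕0⊕1 = 0
Syndrome s16…s1 = 01000 → error at position 8.

01000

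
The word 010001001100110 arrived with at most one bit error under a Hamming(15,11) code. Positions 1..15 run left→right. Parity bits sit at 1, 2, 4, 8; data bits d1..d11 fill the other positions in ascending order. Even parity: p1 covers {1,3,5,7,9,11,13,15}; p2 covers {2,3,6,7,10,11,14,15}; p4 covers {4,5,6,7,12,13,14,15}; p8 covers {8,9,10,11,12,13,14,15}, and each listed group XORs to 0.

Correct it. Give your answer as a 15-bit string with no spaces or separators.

010101001100110

s1 (pos 1,3,5,7,9,11,13,15): 0⊕0⊕0⊕0⊕1⊕0⊕1⊕0 = 0
s2 (pos 2,3,6,7,10,11,14,15): 1⊕0⊕1⊕0⊕1⊕0⊕1⊕0 = 0
s4 (pos 4,5,6,7,12,13,14,15): 0⊕0⊕1⊕0⊕0⊕1⊕1⊕0 = 1
s8 (pos 8,9,10,11,12,13,14,15): 0⊕1⊕1⊕0⊕0⊕1⊕1⊕0 = 0
Syndrome s8…s1 = 0100 → error at position 4.
Flip position 4: 010001001100110 → 010101001100110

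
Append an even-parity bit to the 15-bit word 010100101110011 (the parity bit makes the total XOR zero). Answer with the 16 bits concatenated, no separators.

XOR of the 15 data bits: 0⊕1⊕0⊕1⊕0⊕0⊕1⊕0⊕1⊕1⊕1⊕0⊕0⊕1⊕1 = 0
Parity bit = 0 (so all 16 bits XOR to 0).

0101001011100110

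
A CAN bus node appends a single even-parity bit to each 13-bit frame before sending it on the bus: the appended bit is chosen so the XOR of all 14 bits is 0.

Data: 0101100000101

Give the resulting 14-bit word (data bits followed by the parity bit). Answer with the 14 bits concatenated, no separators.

XOR of the 13 data bits: 0⊕1⊕0⊕1⊕1⊕0⊕0⊕0⊕0⊕0⊕1⊕0⊕1 = 1
Parity bit = 1 (so all 14 bits XOR to 0).

01011000001011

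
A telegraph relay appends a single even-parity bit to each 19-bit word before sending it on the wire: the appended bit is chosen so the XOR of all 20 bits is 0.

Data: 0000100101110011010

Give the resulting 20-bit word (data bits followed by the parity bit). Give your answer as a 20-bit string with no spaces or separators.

00001001011100110100

XOR of the 19 data bits: 0⊕0⊕0⊕0⊕1⊕0⊕0⊕1⊕0⊕1⊕1⊕1⊕0⊕0⊕1⊕1⊕0⊕1⊕0 = 0
Parity bit = 0 (so all 20 bits XOR to 0).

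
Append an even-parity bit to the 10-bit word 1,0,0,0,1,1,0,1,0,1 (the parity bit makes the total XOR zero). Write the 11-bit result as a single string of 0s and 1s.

10001101011

XOR of the 10 data bits: 1⊕0⊕0⊕0⊕1⊕1⊕0⊕1⊕0⊕1 = 1
Parity bit = 1 (so all 11 bits XOR to 0).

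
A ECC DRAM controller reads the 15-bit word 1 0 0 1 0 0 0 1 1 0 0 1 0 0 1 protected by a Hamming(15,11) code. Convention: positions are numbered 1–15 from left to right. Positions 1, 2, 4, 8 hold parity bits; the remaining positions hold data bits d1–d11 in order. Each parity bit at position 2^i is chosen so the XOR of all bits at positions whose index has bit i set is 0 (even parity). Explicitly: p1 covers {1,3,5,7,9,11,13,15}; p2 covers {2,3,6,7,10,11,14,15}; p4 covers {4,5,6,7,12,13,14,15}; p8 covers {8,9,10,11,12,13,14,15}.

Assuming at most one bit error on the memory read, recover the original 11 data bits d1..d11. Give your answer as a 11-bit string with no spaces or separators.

00011001001

s1 (pos 1,3,5,7,9,11,13,15): 1⊕0⊕0⊕0⊕1⊕0⊕0⊕1 = 1
s2 (pos 2,3,6,7,10,11,14,15): 0⊕0⊕0⊕0⊕0⊕0⊕0⊕1 = 1
s4 (pos 4,5,6,7,12,13,14,15): 1⊕0⊕0⊕0⊕1⊕0⊕0⊕1 = 1
s8 (pos 8,9,10,11,12,13,14,15): 1⊕1⊕0⊕0⊕1⊕0⊕0⊕1 = 0
Syndrome s8…s1 = 0111 → error at position 7.
Flip position 7: 100100011001001 → 100100111001001
Read data bits from positions 3,5,6,7,9,10,11,12,13,14,15: 00011001001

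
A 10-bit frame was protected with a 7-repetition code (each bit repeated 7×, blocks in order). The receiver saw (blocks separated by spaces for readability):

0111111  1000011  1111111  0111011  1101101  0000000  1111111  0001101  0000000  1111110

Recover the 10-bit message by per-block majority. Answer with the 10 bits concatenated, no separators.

Block 1 (0111111): 6 ones → 1
Block 2 (1000011): 3 ones → 0
Block 3 (1111111): 7 ones → 1
Block 4 (0111011): 5 ones → 1
Block 5 (1101101): 5 ones → 1
Block 6 (0000000): 0 ones → 0
Block 7 (1111111): 7 ones → 1
Block 8 (0001101): 3 ones → 0
Block 9 (0000000): 0 ones → 0
Block 10 (1111110): 6 ones → 1

1011101001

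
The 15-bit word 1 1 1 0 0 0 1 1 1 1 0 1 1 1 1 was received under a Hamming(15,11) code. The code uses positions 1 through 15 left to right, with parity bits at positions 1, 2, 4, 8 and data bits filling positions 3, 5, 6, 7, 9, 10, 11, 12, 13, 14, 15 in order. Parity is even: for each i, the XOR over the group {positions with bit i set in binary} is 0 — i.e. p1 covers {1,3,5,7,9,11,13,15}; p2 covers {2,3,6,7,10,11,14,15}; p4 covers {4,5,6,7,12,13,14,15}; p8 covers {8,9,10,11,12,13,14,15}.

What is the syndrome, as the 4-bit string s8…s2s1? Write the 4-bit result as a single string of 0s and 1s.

s1 (pos 1,3,5,7,9,11,13,15): 1⊕1⊕0⊕1⊕1⊕0⊕1⊕1 = 0
s2 (pos 2,3,6,7,10,11,14,15): 1⊕1⊕0⊕1⊕1⊕0⊕1⊕1 = 0
s4 (pos 4,5,6,7,12,13,14,15): 0⊕0⊕0⊕1⊕1⊕1⊕1⊕1 = 1
s8 (pos 8,9,10,11,12,13,14,15): 1⊕1⊕1⊕0⊕1⊕1⊕1⊕1 = 1
Syndrome s8…s1 = 1100 → error at position 12.

1100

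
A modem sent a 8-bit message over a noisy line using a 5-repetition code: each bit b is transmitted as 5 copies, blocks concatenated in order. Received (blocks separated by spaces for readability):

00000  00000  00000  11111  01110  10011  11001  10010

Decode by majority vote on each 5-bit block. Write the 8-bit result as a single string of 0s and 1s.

00011110

Block 1 (00000): 0 ones → 0
Block 2 (00000): 0 ones → 0
Block 3 (00000): 0 ones → 0
Block 4 (11111): 5 ones → 1
Block 5 (01110): 3 ones → 1
Block 6 (10011): 3 ones → 1
Block 7 (11001): 3 ones → 1
Block 8 (10010): 2 ones → 0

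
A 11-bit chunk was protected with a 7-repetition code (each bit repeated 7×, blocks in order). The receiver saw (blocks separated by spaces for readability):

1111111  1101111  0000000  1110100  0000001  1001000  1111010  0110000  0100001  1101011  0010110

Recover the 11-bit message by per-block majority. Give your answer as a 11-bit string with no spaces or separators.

Block 1 (1111111): 7 ones → 1
Block 2 (1101111): 6 ones → 1
Block 3 (0000000): 0 ones → 0
Block 4 (1110100): 4 ones → 1
Block 5 (0000001): 1 one → 0
Block 6 (1001000): 2 ones → 0
Block 7 (1111010): 5 ones → 1
Block 8 (0110000): 2 ones → 0
Block 9 (0100001): 2 ones → 0
Block 10 (1101011): 5 ones → 1
Block 11 (0010110): 3 ones → 0

11010010010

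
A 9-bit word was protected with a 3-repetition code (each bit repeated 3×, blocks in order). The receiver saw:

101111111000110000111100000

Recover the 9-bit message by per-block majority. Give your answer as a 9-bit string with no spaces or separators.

111010100

Block 1 (101): 2 ones → 1
Block 2 (111): 3 ones → 1
Block 3 (111): 3 ones → 1
Block 4 (000): 0 ones → 0
Block 5 (110): 2 ones → 1
Block 6 (000): 0 ones → 0
Block 7 (111): 3 ones → 1
Block 8 (100): 1 one → 0
Block 9 (000): 0 ones → 0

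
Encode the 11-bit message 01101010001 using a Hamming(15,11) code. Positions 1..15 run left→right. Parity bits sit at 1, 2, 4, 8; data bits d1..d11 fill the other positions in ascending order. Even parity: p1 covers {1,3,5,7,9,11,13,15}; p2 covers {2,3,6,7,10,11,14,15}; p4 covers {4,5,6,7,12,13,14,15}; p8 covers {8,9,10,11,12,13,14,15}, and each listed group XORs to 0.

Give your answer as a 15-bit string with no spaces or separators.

Place data at non-parity positions: p1 p2 0 p4 1 1 0 p8 1 0 1 0 0 0 1
p1 (pos 1,3,5,7,9,11,13,15): XOR of data positions = 0⊕1⊕0⊕1⊕1⊕0⊕1 = 0
p2 (pos 2,3,6,7,10,11,14,15): XOR of data positions = 0⊕1⊕0⊕0⊕1⊕0⊕1 = 1
p4 (pos 4,5,6,7,12,13,14,15): XOR of data positions = 1⊕1⊕0⊕0⊕0⊕0⊕1 = 1
p8 (pos 8,9,10,11,12,13,14,15): XOR of data positions = 1⊕0⊕1⊕0⊕0⊕0⊕1 = 1
Codeword: 010111011010001

010111011010001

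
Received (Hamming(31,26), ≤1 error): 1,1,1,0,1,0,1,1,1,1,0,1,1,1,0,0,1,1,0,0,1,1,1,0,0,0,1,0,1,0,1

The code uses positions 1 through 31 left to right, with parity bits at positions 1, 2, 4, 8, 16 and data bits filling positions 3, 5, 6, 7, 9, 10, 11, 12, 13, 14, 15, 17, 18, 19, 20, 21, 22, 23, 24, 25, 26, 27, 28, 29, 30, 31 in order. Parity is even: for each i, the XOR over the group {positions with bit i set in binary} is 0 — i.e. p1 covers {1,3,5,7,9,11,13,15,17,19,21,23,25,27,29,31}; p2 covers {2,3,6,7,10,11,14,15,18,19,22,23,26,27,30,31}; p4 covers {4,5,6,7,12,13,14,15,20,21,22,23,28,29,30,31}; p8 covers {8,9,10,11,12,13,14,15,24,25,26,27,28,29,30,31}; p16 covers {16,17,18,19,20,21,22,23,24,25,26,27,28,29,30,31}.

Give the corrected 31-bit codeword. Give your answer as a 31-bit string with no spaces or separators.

1110101011011100110011100010101

s1 (pos 1,3,5,7,9,11,13,15,17,19,21,23,25,27,29,31): 1⊕1⊕1⊕1⊕1⊕0⊕1⊕0⊕1⊕0⊕1⊕1⊕0⊕1⊕1⊕1 = 0
s2 (pos 2,3,6,7,10,11,14,15,18,19,22,23,26,27,30,31): 1⊕1⊕0⊕1⊕1⊕0⊕1⊕0⊕1⊕0⊕1⊕1⊕0⊕1⊕0⊕1 = 0
s4 (pos 4,5,6,7,12,13,14,15,20,21,22,23,28,29,30,31): 0⊕1⊕0⊕1⊕1⊕1⊕1⊕0⊕0⊕1⊕1⊕1⊕0⊕1⊕0⊕1 = 0
s8 (pos 8,9,10,11,12,13,14,15,24,25,26,27,28,29,30,31): 1⊕1⊕1⊕0⊕1⊕1⊕1⊕0⊕0⊕0⊕0⊕1⊕0⊕1⊕0⊕1 = 1
s16 (pos 16,17,18,19,20,21,22,23,24,25,26,27,28,29,30,31): 0⊕1⊕1⊕0⊕0⊕1⊕1⊕1⊕0⊕0⊕0⊕1⊕0⊕1⊕0⊕1 = 0
Syndrome s16…s1 = 01000 → error at position 8.
Flip position 8: 1110101111011100110011100010101 → 1110101011011100110011100010101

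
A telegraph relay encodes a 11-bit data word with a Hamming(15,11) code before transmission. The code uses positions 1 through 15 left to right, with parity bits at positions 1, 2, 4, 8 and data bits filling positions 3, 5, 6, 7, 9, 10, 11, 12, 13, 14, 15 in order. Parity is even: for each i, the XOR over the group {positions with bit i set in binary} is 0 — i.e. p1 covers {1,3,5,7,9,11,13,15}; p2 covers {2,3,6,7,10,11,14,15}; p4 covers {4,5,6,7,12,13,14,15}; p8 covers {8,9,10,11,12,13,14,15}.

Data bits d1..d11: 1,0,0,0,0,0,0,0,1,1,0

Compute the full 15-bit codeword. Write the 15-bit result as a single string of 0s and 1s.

Place data at non-parity positions: p1 p2 1 p4 0 0 0 p8 0 0 0 0 1 1 0
p1 (pos 1,3,5,7,9,11,13,15): XOR of data positions = 1⊕0⊕0⊕0⊕0⊕1⊕0 = 0
p2 (pos 2,3,6,7,10,11,14,15): XOR of data positions = 1⊕0⊕0⊕0⊕0⊕1⊕0 = 0
p4 (pos 4,5,6,7,12,13,14,15): XOR of data positions = 0⊕0⊕0⊕0⊕1⊕1⊕0 = 0
p8 (pos 8,9,10,11,12,13,14,15): XOR of data positions = 0⊕0⊕0⊕0⊕1⊕1⊕0 = 0
Codeword: 001000000000110

001000000000110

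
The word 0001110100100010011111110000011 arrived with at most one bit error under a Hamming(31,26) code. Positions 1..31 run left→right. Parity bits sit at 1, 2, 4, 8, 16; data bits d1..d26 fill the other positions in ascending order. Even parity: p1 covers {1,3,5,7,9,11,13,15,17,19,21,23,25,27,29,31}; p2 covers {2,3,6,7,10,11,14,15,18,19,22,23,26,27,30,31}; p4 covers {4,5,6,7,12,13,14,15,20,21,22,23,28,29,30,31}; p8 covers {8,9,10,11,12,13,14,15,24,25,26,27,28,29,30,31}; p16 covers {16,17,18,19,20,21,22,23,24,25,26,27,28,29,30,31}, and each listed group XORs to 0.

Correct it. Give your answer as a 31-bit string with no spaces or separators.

0001110100100010010111110000011

s1 (pos 1,3,5,7,9,11,13,15,17,19,21,23,25,27,29,31): 0⊕0⊕1⊕0⊕0⊕1⊕0⊕1⊕0⊕1⊕1⊕1⊕0⊕0⊕0⊕1 = 1
s2 (pos 2,3,6,7,10,11,14,15,18,19,22,23,26,27,30,31): 0⊕0⊕1⊕0⊕0⊕1⊕0⊕1⊕1⊕1⊕1⊕1⊕0⊕0⊕1⊕1 = 1
s4 (pos 4,5,6,7,12,13,14,15,20,21,22,23,28,29,30,31): 1⊕1⊕1⊕0⊕0⊕0⊕0⊕1⊕1⊕1⊕1⊕1⊕0⊕0⊕1⊕1 = 0
s8 (pos 8,9,10,11,12,13,14,15,24,25,26,27,28,29,30,31): 1⊕0⊕0⊕1⊕0⊕0⊕0⊕1⊕1⊕0⊕0⊕0⊕0⊕0⊕1⊕1 = 0
s16 (pos 16,17,18,19,20,21,22,23,24,25,26,27,28,29,30,31): 0⊕0⊕1⊕1⊕1⊕1⊕1⊕1⊕1⊕0⊕0⊕0⊕0⊕0⊕1⊕1 = 1
Syndrome s16…s1 = 10011 → error at position 19.
Flip position 19: 0001110100100010011111110000011 → 0001110100100010010111110000011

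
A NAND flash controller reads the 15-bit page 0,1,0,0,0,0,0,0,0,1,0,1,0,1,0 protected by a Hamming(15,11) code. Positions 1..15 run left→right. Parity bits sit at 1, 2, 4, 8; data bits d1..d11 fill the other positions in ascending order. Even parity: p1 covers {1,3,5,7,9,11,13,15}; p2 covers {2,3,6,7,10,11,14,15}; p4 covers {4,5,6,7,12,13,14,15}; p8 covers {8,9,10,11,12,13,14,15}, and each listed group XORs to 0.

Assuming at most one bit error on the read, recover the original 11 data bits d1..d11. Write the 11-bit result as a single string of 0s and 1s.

s1 (pos 1,3,5,7,9,11,13,15): 0⊕0⊕0⊕0⊕0⊕0⊕0⊕0 = 0
s2 (pos 2,3,6,7,10,11,14,15): 1⊕0⊕0⊕0⊕1⊕0⊕1⊕0 = 1
s4 (pos 4,5,6,7,12,13,14,15): 0⊕0⊕0⊕0⊕1⊕0⊕1⊕0 = 0
s8 (pos 8,9,10,11,12,13,14,15): 0⊕0⊕1⊕0⊕1⊕0⊕1⊕0 = 1
Syndrome s8…s1 = 1010 → error at position 10.
Flip position 10: 010000000101010 → 010000000001010
Read data bits from positions 3,5,6,7,9,10,11,12,13,14,15: 00000001010

00000001010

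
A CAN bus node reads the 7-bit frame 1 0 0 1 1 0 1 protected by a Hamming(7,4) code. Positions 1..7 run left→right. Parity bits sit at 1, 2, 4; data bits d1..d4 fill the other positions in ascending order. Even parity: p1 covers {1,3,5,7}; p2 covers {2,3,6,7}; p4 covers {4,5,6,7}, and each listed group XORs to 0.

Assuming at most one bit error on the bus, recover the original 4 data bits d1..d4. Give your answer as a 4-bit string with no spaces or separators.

s1 (pos 1,3,5,7): 1⊕0⊕1⊕1 = 1
s2 (pos 2,3,6,7): 0⊕0⊕0⊕1 = 1
s4 (pos 4,5,6,7): 1⊕1⊕0⊕1 = 1
Syndrome s4…s1 = 111 → error at position 7.
Flip position 7: 1001101 → 1001100
Read data bits from positions 3,5,6,7: 0100

0100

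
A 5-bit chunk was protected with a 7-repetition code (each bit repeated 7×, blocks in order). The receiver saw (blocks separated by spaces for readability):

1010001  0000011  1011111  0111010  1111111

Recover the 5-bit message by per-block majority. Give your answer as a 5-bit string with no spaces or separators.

00111

Block 1 (1010001): 3 ones → 0
Block 2 (0000011): 2 ones → 0
Block 3 (1011111): 6 ones → 1
Block 4 (0111010): 4 ones → 1
Block 5 (1111111): 7 ones → 1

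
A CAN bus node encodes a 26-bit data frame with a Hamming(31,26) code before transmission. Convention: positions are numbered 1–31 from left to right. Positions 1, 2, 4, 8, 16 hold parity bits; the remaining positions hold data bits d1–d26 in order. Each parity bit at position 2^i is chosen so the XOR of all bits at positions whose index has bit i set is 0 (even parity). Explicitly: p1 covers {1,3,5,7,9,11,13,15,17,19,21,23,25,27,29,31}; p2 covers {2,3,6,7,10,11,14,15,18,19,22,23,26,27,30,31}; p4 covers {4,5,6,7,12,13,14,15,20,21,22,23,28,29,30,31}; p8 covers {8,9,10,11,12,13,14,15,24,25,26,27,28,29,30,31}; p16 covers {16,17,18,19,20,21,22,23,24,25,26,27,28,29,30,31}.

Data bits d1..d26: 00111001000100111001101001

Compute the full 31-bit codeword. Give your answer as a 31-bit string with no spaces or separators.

0100011010010000100111001101001

Place data at non-parity positions: p1 p2 0 p4 0 1 1 p8 1 0 0 1 0 0 0 p16 1 0 0 1 1 1 0 0 1 1 0 1 0 0 1
p1 (pos 1,3,5,7,9,11,13,15,17,19,21,23,25,27,29,31): XOR of data positions = 0⊕0⊕1⊕1⊕0⊕0⊕0⊕1⊕0⊕1⊕0⊕1⊕0⊕0⊕1 = 0
p2 (pos 2,3,6,7,10,11,14,15,18,19,22,23,26,27,30,31): XOR of data positions = 0⊕1⊕1⊕0⊕0⊕0⊕0⊕0⊕0⊕1⊕0⊕1⊕0⊕0⊕1 = 1
p4 (pos 4,5,6,7,12,13,14,15,20,21,22,23,28,29,30,31): XOR of data positions = 0⊕1⊕1⊕1⊕0⊕0⊕0⊕1⊕1⊕1⊕0⊕1⊕0⊕0⊕1 = 0
p8 (pos 8,9,10,11,12,13,14,15,24,25,26,27,28,29,30,31): XOR of data positions = 1⊕0⊕0⊕1⊕0⊕0⊕0⊕0⊕1⊕1⊕0⊕1⊕0⊕0⊕1 = 0
p16 (pos 16,17,18,19,20,21,22,23,24,25,26,27,28,29,30,31): XOR of data positions = 1⊕0⊕0⊕1⊕1⊕1⊕0⊕0⊕1⊕1⊕0⊕1⊕0⊕0⊕1 = 0
Codeword: 0100011010010000100111001101001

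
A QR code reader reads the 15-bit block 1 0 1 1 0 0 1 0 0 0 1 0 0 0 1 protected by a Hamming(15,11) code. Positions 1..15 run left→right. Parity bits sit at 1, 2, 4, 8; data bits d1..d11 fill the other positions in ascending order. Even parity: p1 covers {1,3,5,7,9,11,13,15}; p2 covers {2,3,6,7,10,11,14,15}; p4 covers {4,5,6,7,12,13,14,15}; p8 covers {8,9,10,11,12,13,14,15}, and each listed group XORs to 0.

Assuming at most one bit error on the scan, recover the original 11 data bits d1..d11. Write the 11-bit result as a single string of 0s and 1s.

11010010001

s1 (pos 1,3,5,7,9,11,13,15): 1⊕1⊕0⊕1⊕0⊕1⊕0⊕1 = 1
s2 (pos 2,3,6,7,10,11,14,15): 0⊕1⊕0⊕1⊕0⊕1⊕0⊕1 = 0
s4 (pos 4,5,6,7,12,13,14,15): 1⊕0⊕0⊕1⊕0⊕0⊕0⊕1 = 1
s8 (pos 8,9,10,11,12,13,14,15): 0⊕0⊕0⊕1⊕0⊕0⊕0⊕1 = 0
Syndrome s8…s1 = 0101 → error at position 5.
Flip position 5: 101100100010001 → 101110100010001
Read data bits from positions 3,5,6,7,9,10,11,12,13,14,15: 11010010001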